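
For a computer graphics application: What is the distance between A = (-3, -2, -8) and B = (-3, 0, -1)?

d = √[(x₂-x₁)² + (y₂-y₁)² + (z₂-z₁)²]
  = √[0² + 2² + 7²]
  = √[0 + 4 + 49]
  = √53
  ≈ 7.28

7.28


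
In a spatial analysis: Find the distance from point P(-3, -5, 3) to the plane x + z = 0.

distance = |a·x₀ + b·y₀ + c·z₀ - d| / √(a² + b² + c²)
  = |1·(-3) + 0·(-5) + 1·3 - 0| / √(1² + 0² + 1²)
  = |-3 + 0 + 3 + 0| / √(1 + 0 + 1)
  = |0| / √2
  = 0 / 1.414
  ≈ 0

0


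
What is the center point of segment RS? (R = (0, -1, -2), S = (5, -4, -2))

M = ((x₁+x₂)/2, (y₁+y₂)/2, (z₁+z₂)/2)
  = ((0 + 5)/2, (-1 - 4)/2, (-2 - 2)/2)
  = (5/2, -5/2, -4/2)
  = (2.5, -2.5, -2)

(2.5, -2.5, -2)


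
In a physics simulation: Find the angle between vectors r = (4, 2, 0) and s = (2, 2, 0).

r·s = 4·2 + 2·2 + 0·0 = 8 + 4 + 0 = 12
|r| = √(4² + 2² + 0²) = √20 ≈ 4.472
|s| = √(2² + 2² + 0²) = √8 ≈ 2.828
cos θ = (r·s)/(|r||s|) = 12/(4.472·2.828) ≈ 0.9487
θ = arccos(0.9487) ≈ 18.43°

18.43°


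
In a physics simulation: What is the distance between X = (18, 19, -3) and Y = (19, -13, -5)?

d = √[(x₂-x₁)² + (y₂-y₁)² + (z₂-z₁)²]
  = √[1² + (-32)² + (-2)²]
  = √[1 + 1024 + 4]
  = √1029
  ≈ 32.08

32.08


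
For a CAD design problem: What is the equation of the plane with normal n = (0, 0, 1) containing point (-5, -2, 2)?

The plane through P with normal n = (a, b, c) satisfies n·(r - P) = 0,
i.e. ax + by + cz = a·x₀ + b·y₀ + c·z₀.
d = 0·(-5) + 0·(-2) + 1·2
  = 0 + 0 + 2
  = 2
Equation: z = 2

z = 2


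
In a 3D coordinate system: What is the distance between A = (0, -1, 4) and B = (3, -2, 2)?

d = √[(x₂-x₁)² + (y₂-y₁)² + (z₂-z₁)²]
  = √[3² + (-1)² + (-2)²]
  = √[9 + 1 + 4]
  = √14
  ≈ 3.742

3.742


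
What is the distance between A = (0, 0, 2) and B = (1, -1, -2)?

d = √[(x₂-x₁)² + (y₂-y₁)² + (z₂-z₁)²]
  = √[1² + (-1)² + (-4)²]
  = √[1 + 1 + 16]
  = √18
  ≈ 4.243

4.243


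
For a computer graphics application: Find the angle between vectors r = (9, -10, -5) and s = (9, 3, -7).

r·s = 9·9 + (-10)·3 + (-5)·(-7) = 81 - 30 + 35 = 86
|r| = √(9² + (-10)² + (-5)²) = √206 ≈ 14.35
|s| = √(9² + 3² + (-7)²) = √139 ≈ 11.79
cos θ = (r·s)/(|r||s|) = 86/(14.35·11.79) ≈ 0.5082
θ = arccos(0.5082) ≈ 59.45°

59.45°


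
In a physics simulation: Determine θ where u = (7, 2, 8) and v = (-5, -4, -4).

u·v = 7·(-5) + 2·(-4) + 8·(-4) = -35 - 8 - 32 = -75
|u| = √(7² + 2² + 8²) = √117 ≈ 10.82
|v| = √((-5)² + (-4)² + (-4)²) = √57 ≈ 7.55
cos θ = (u·v)/(|u||v|) = -75/(10.82·7.55) ≈ -0.9184
θ = arccos(-0.9184) ≈ 156.7°

156.7°


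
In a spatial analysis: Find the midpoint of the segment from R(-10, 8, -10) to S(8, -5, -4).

M = ((x₁+x₂)/2, (y₁+y₂)/2, (z₁+z₂)/2)
  = ((-10 + 8)/2, (8 - 5)/2, (-10 - 4)/2)
  = (-2/2, 3/2, -14/2)
  = (-1, 1.5, -7)

(-1, 1.5, -7)


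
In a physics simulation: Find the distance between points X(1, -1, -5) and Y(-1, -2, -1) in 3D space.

d = √[(x₂-x₁)² + (y₂-y₁)² + (z₂-z₁)²]
  = √[(-2)² + (-1)² + 4²]
  = √[4 + 1 + 16]
  = √21
  ≈ 4.583

4.583


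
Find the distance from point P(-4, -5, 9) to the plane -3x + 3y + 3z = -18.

distance = |a·x₀ + b·y₀ + c·z₀ - d| / √(a² + b² + c²)
  = |(-3)·(-4) + 3·(-5) + 3·9 - (-18)| / √((-3)² + 3² + 3²)
  = |12 - 15 + 27 + 18| / √(9 + 9 + 9)
  = |42| / √27
  = 42 / 5.196
  ≈ 8.083

8.083


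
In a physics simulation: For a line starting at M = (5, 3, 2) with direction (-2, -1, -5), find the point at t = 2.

P(t) = M + t·d
  = (5 + (-2)·2, 3 + (-1)·2, 2 + (-5)·2)
  = (5 - 4, 3 - 2, 2 - 10)
  = (1, 1, -8)

(1, 1, -8)


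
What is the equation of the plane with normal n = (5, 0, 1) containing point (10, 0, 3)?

The plane through P with normal n = (a, b, c) satisfies n·(r - P) = 0,
i.e. ax + by + cz = a·x₀ + b·y₀ + c·z₀.
d = 5·10 + 0·0 + 1·3
  = 50 + 0 + 3
  = 53
Equation: 5x + z = 53

5x + z = 53


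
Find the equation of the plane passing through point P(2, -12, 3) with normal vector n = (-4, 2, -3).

The plane through P with normal n = (a, b, c) satisfies n·(r - P) = 0,
i.e. ax + by + cz = a·x₀ + b·y₀ + c·z₀.
d = (-4)·2 + 2·(-12) + (-3)·3
  = -8 - 24 - 9
  = -41
Equation: -4x + 2y - 3z = -41

-4x + 2y - 3z = -41


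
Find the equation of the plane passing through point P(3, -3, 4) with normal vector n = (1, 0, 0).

The plane through P with normal n = (a, b, c) satisfies n·(r - P) = 0,
i.e. ax + by + cz = a·x₀ + b·y₀ + c·z₀.
d = 1·3 + 0·(-3) + 0·4
  = 3 + 0 + 0
  = 3
Equation: x = 3

x = 3


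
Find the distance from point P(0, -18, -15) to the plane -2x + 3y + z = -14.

distance = |a·x₀ + b·y₀ + c·z₀ - d| / √(a² + b² + c²)
  = |(-2)·0 + 3·(-18) + 1·(-15) - (-14)| / √((-2)² + 3² + 1²)
  = |0 - 54 - 15 + 14| / √(4 + 9 + 1)
  = |-55| / √14
  = 55 / 3.742
  ≈ 14.7

14.7


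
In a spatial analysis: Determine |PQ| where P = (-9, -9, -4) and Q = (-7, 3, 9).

d = √[(x₂-x₁)² + (y₂-y₁)² + (z₂-z₁)²]
  = √[2² + 12² + 13²]
  = √[4 + 144 + 169]
  = √317
  ≈ 17.8

17.8


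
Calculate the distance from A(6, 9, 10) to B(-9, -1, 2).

d = √[(x₂-x₁)² + (y₂-y₁)² + (z₂-z₁)²]
  = √[(-15)² + (-10)² + (-8)²]
  = √[225 + 100 + 64]
  = √389
  ≈ 19.72

19.72


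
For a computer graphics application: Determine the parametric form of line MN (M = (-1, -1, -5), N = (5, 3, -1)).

Direction vector d = N - M = (5 + 1, 3 + 1, -1 + 5) = (6, 4, 4)
Parametric form r = M + t·d:
x = -1 + 6t, y = -1 + 4t, z = -5 + 4t

x = -1 + 6t, y = -1 + 4t, z = -5 + 4t


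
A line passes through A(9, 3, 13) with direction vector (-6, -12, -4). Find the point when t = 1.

P(t) = A + t·d
  = (9 + (-6)·1, 3 + (-12)·1, 13 + (-4)·1)
  = (9 - 6, 3 - 12, 13 - 4)
  = (3, -9, 9)

(3, -9, 9)


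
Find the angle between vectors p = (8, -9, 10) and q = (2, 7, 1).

p·q = 8·2 + (-9)·7 + 10·1 = 16 - 63 + 10 = -37
|p| = √(8² + (-9)² + 10²) = √245 ≈ 15.65
|q| = √(2² + 7² + 1²) = √54 ≈ 7.348
cos θ = (p·q)/(|p||q|) = -37/(15.65·7.348) ≈ -0.3217
θ = arccos(-0.3217) ≈ 108.8°

108.8°


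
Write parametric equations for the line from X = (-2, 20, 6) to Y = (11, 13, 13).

Direction vector d = Y - X = (11 + 2, 13 - 20, 13 - 6) = (13, -7, 7)
Parametric form r = X + t·d:
x = -2 + 13t, y = 20 - 7t, z = 6 + 7t

x = -2 + 13t, y = 20 - 7t, z = 6 + 7t


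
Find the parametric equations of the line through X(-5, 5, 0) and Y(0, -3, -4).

Direction vector d = Y - X = (0 + 5, -3 - 5, -4 + 0) = (5, -8, -4)
Parametric form r = X + t·d:
x = -5 + 5t, y = 5 - 8t, z = 0 - 4t

x = -5 + 5t, y = 5 - 8t, z = 0 - 4t


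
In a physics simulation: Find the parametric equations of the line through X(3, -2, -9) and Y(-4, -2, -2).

Direction vector d = Y - X = (-4 - 3, -2 + 2, -2 + 9) = (-7, 0, 7)
Parametric form r = X + t·d:
x = 3 - 7t, y = -2, z = -9 + 7t

x = 3 - 7t, y = -2, z = -9 + 7t


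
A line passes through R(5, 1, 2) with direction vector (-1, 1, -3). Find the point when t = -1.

P(t) = R + t·d
  = (5 + (-1)·(-1), 1 + 1·(-1), 2 + (-3)·(-1))
  = (5 + 1, 1 - 1, 2 + 3)
  = (6, 0, 5)

(6, 0, 5)


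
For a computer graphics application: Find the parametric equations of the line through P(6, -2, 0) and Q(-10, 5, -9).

Direction vector d = Q - P = (-10 - 6, 5 + 2, -9 + 0) = (-16, 7, -9)
Parametric form r = P + t·d:
x = 6 - 16t, y = -2 + 7t, z = 0 - 9t

x = 6 - 16t, y = -2 + 7t, z = 0 - 9t


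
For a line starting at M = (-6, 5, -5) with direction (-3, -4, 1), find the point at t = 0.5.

P(t) = M + t·d
  = (-6 + (-3)·0.5, 5 + (-4)·0.5, -5 + 1·0.5)
  = (-6 - 1.5, 5 - 2, -5 + 0.5)
  = (-7.5, 3, -4.5)

(-7.5, 3, -4.5)


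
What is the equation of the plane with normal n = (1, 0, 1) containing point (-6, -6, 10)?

The plane through P with normal n = (a, b, c) satisfies n·(r - P) = 0,
i.e. ax + by + cz = a·x₀ + b·y₀ + c·z₀.
d = 1·(-6) + 0·(-6) + 1·10
  = -6 + 0 + 10
  = 4
Equation: x + z = 4

x + z = 4


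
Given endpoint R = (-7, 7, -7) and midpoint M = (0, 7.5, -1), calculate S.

S = 2M - R
  = (2·0 - (-7), 2·7.5 - 7, 2·(-1) - (-7))
  = (0 + 7, 15 - 7, -2 + 7)
  = (7, 8, 5)

(7, 8, 5)


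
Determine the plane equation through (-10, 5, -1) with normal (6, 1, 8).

The plane through P with normal n = (a, b, c) satisfies n·(r - P) = 0,
i.e. ax + by + cz = a·x₀ + b·y₀ + c·z₀.
d = 6·(-10) + 1·5 + 8·(-1)
  = -60 + 5 - 8
  = -63
Equation: 6x + y + 8z = -63

6x + y + 8z = -63


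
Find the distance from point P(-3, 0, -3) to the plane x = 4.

distance = |a·x₀ + b·y₀ + c·z₀ - d| / √(a² + b² + c²)
  = |1·(-3) + 0·0 + 0·(-3) - 4| / √(1² + 0² + 0²)
  = |-3 + 0 + 0 - 4| / √(1 + 0 + 0)
  = |-7| / √1
  = 7 / 1
  ≈ 7

7


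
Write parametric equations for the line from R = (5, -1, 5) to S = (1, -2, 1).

Direction vector d = S - R = (1 - 5, -2 + 1, 1 - 5) = (-4, -1, -4)
Parametric form r = R + t·d:
x = 5 - 4t, y = -1 - t, z = 5 - 4t

x = 5 - 4t, y = -1 - t, z = 5 - 4t


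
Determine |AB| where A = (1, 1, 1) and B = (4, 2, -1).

d = √[(x₂-x₁)² + (y₂-y₁)² + (z₂-z₁)²]
  = √[3² + 1² + (-2)²]
  = √[9 + 1 + 4]
  = √14
  ≈ 3.742

3.742


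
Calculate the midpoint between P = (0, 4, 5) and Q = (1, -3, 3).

M = ((x₁+x₂)/2, (y₁+y₂)/2, (z₁+z₂)/2)
  = ((0 + 1)/2, (4 - 3)/2, (5 + 3)/2)
  = (1/2, 1/2, 8/2)
  = (0.5, 0.5, 4)

(0.5, 0.5, 4)


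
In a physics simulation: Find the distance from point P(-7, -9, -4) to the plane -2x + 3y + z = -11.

distance = |a·x₀ + b·y₀ + c·z₀ - d| / √(a² + b² + c²)
  = |(-2)·(-7) + 3·(-9) + 1·(-4) - (-11)| / √((-2)² + 3² + 1²)
  = |14 - 27 - 4 + 11| / √(4 + 9 + 1)
  = |-6| / √14
  = 6 / 3.742
  ≈ 1.604

1.604


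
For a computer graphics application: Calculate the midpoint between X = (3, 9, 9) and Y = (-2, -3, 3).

M = ((x₁+x₂)/2, (y₁+y₂)/2, (z₁+z₂)/2)
  = ((3 - 2)/2, (9 - 3)/2, (9 + 3)/2)
  = (1/2, 6/2, 12/2)
  = (0.5, 3, 6)

(0.5, 3, 6)


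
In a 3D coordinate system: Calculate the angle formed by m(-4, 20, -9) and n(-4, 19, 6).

m·n = (-4)·(-4) + 20·19 + (-9)·6 = 16 + 380 - 54 = 342
|m| = √((-4)² + 20² + (-9)²) = √497 ≈ 22.29
|n| = √((-4)² + 19² + 6²) = √413 ≈ 20.32
cos θ = (m·n)/(|m||n|) = 342/(22.29·20.32) ≈ 0.7549
θ = arccos(0.7549) ≈ 40.99°

40.99°


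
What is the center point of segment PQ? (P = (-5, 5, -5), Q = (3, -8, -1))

M = ((x₁+x₂)/2, (y₁+y₂)/2, (z₁+z₂)/2)
  = ((-5 + 3)/2, (5 - 8)/2, (-5 - 1)/2)
  = (-2/2, -3/2, -6/2)
  = (-1, -1.5, -3)

(-1, -1.5, -3)


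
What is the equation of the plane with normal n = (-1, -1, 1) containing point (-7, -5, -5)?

The plane through P with normal n = (a, b, c) satisfies n·(r - P) = 0,
i.e. ax + by + cz = a·x₀ + b·y₀ + c·z₀.
d = (-1)·(-7) + (-1)·(-5) + 1·(-5)
  = 7 + 5 - 5
  = 7
Equation: -x - y + z = 7

-x - y + z = 7


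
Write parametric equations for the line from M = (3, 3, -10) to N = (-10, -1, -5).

Direction vector d = N - M = (-10 - 3, -1 - 3, -5 + 10) = (-13, -4, 5)
Parametric form r = M + t·d:
x = 3 - 13t, y = 3 - 4t, z = -10 + 5t

x = 3 - 13t, y = 3 - 4t, z = -10 + 5t


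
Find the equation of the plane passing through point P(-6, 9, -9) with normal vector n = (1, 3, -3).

The plane through P with normal n = (a, b, c) satisfies n·(r - P) = 0,
i.e. ax + by + cz = a·x₀ + b·y₀ + c·z₀.
d = 1·(-6) + 3·9 + (-3)·(-9)
  = -6 + 27 + 27
  = 48
Equation: x + 3y - 3z = 48

x + 3y - 3z = 48


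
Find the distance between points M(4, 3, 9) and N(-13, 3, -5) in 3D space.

d = √[(x₂-x₁)² + (y₂-y₁)² + (z₂-z₁)²]
  = √[(-17)² + 0² + (-14)²]
  = √[289 + 0 + 196]
  = √485
  ≈ 22.02

22.02


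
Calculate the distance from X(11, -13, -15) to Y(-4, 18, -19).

d = √[(x₂-x₁)² + (y₂-y₁)² + (z₂-z₁)²]
  = √[(-15)² + 31² + (-4)²]
  = √[225 + 961 + 16]
  = √1202
  ≈ 34.67

34.67


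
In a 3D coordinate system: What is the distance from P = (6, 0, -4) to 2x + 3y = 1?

distance = |a·x₀ + b·y₀ + c·z₀ - d| / √(a² + b² + c²)
  = |2·6 + 3·0 + 0·(-4) - 1| / √(2² + 3² + 0²)
  = |12 + 0 + 0 - 1| / √(4 + 9 + 0)
  = |11| / √13
  = 11 / 3.606
  ≈ 3.051

3.051


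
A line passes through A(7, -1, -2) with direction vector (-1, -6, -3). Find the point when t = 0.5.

P(t) = A + t·d
  = (7 + (-1)·0.5, -1 + (-6)·0.5, -2 + (-3)·0.5)
  = (7 - 0.5, -1 - 3, -2 - 1.5)
  = (6.5, -4, -3.5)

(6.5, -4, -3.5)


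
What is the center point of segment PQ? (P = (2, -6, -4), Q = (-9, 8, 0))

M = ((x₁+x₂)/2, (y₁+y₂)/2, (z₁+z₂)/2)
  = ((2 - 9)/2, (-6 + 8)/2, (-4 + 0)/2)
  = (-7/2, 2/2, -4/2)
  = (-3.5, 1, -2)

(-3.5, 1, -2)


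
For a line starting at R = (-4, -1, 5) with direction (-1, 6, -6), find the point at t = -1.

P(t) = R + t·d
  = (-4 + (-1)·(-1), -1 + 6·(-1), 5 + (-6)·(-1))
  = (-4 + 1, -1 - 6, 5 + 6)
  = (-3, -7, 11)

(-3, -7, 11)


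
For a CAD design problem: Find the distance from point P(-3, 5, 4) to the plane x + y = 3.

distance = |a·x₀ + b·y₀ + c·z₀ - d| / √(a² + b² + c²)
  = |1·(-3) + 1·5 + 0·4 - 3| / √(1² + 1² + 0²)
  = |-3 + 5 + 0 - 3| / √(1 + 1 + 0)
  = |-1| / √2
  = 1 / 1.414
  ≈ 0.7071

0.7071


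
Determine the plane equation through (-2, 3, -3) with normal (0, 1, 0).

The plane through P with normal n = (a, b, c) satisfies n·(r - P) = 0,
i.e. ax + by + cz = a·x₀ + b·y₀ + c·z₀.
d = 0·(-2) + 1·3 + 0·(-3)
  = 0 + 3 + 0
  = 3
Equation: y = 3

y = 3


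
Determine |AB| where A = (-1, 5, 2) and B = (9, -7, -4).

d = √[(x₂-x₁)² + (y₂-y₁)² + (z₂-z₁)²]
  = √[10² + (-12)² + (-6)²]
  = √[100 + 144 + 36]
  = √280
  ≈ 16.73

16.73


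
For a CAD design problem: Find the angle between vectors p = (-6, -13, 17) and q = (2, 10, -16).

p·q = (-6)·2 + (-13)·10 + 17·(-16) = -12 - 130 - 272 = -414
|p| = √((-6)² + (-13)² + 17²) = √494 ≈ 22.23
|q| = √(2² + 10² + (-16)²) = √360 ≈ 18.97
cos θ = (p·q)/(|p||q|) = -414/(22.23·18.97) ≈ -0.9817
θ = arccos(-0.9817) ≈ 169°

169°


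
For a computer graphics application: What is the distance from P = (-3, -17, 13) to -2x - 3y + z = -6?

distance = |a·x₀ + b·y₀ + c·z₀ - d| / √(a² + b² + c²)
  = |(-2)·(-3) + (-3)·(-17) + 1·13 - (-6)| / √((-2)² + (-3)² + 1²)
  = |6 + 51 + 13 + 6| / √(4 + 9 + 1)
  = |76| / √14
  = 76 / 3.742
  ≈ 20.31

20.31


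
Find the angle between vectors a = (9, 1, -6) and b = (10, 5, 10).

a·b = 9·10 + 1·5 + (-6)·10 = 90 + 5 - 60 = 35
|a| = √(9² + 1² + (-6)²) = √118 ≈ 10.86
|b| = √(10² + 5² + 10²) = √225 ≈ 15
cos θ = (a·b)/(|a||b|) = 35/(10.86·15) ≈ 0.2148
θ = arccos(0.2148) ≈ 77.6°

77.6°


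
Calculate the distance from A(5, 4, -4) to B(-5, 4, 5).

d = √[(x₂-x₁)² + (y₂-y₁)² + (z₂-z₁)²]
  = √[(-10)² + 0² + 9²]
  = √[100 + 0 + 81]
  = √181
  ≈ 13.45

13.45


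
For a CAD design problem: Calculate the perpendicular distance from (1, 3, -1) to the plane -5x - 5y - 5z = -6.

distance = |a·x₀ + b·y₀ + c·z₀ - d| / √(a² + b² + c²)
  = |(-5)·1 + (-5)·3 + (-5)·(-1) - (-6)| / √((-5)² + (-5)² + (-5)²)
  = |-5 - 15 + 5 + 6| / √(25 + 25 + 25)
  = |-9| / √75
  = 9 / 8.66
  ≈ 1.039

1.039


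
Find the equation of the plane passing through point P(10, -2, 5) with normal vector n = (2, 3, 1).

The plane through P with normal n = (a, b, c) satisfies n·(r - P) = 0,
i.e. ax + by + cz = a·x₀ + b·y₀ + c·z₀.
d = 2·10 + 3·(-2) + 1·5
  = 20 - 6 + 5
  = 19
Equation: 2x + 3y + z = 19

2x + 3y + z = 19


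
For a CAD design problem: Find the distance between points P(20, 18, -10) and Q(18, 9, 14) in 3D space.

d = √[(x₂-x₁)² + (y₂-y₁)² + (z₂-z₁)²]
  = √[(-2)² + (-9)² + 24²]
  = √[4 + 81 + 576]
  = √661
  ≈ 25.71

25.71


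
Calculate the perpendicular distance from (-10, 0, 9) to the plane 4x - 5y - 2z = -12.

distance = |a·x₀ + b·y₀ + c·z₀ - d| / √(a² + b² + c²)
  = |4·(-10) + (-5)·0 + (-2)·9 - (-12)| / √(4² + (-5)² + (-2)²)
  = |-40 + 0 - 18 + 12| / √(16 + 25 + 4)
  = |-46| / √45
  = 46 / 6.708
  ≈ 6.857

6.857


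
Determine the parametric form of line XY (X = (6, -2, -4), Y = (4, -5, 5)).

Direction vector d = Y - X = (4 - 6, -5 + 2, 5 + 4) = (-2, -3, 9)
Parametric form r = X + t·d:
x = 6 - 2t, y = -2 - 3t, z = -4 + 9t

x = 6 - 2t, y = -2 - 3t, z = -4 + 9t


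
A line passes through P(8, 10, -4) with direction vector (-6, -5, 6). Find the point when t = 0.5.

P(t) = P + t·d
  = (8 + (-6)·0.5, 10 + (-5)·0.5, -4 + 6·0.5)
  = (8 - 3, 10 - 2.5, -4 + 3)
  = (5, 7.5, -1)

(5, 7.5, -1)


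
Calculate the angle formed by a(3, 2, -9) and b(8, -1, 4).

a·b = 3·8 + 2·(-1) + (-9)·4 = 24 - 2 - 36 = -14
|a| = √(3² + 2² + (-9)²) = √94 ≈ 9.695
|b| = √(8² + (-1)² + 4²) = √81 ≈ 9
cos θ = (a·b)/(|a||b|) = -14/(9.695·9) ≈ -0.1604
θ = arccos(-0.1604) ≈ 99.23°

99.23°


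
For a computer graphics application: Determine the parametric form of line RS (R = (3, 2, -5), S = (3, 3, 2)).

Direction vector d = S - R = (3 - 3, 3 - 2, 2 + 5) = (0, 1, 7)
Parametric form r = R + t·d:
x = 3, y = 2 + t, z = -5 + 7t

x = 3, y = 2 + t, z = -5 + 7t


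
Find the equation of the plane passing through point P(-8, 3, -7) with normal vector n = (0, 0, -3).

The plane through P with normal n = (a, b, c) satisfies n·(r - P) = 0,
i.e. ax + by + cz = a·x₀ + b·y₀ + c·z₀.
d = 0·(-8) + 0·3 + (-3)·(-7)
  = 0 + 0 + 21
  = 21
Equation: -3z = 21

-3z = 21


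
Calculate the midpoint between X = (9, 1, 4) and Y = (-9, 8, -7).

M = ((x₁+x₂)/2, (y₁+y₂)/2, (z₁+z₂)/2)
  = ((9 - 9)/2, (1 + 8)/2, (4 - 7)/2)
  = (0/2, 9/2, -3/2)
  = (0, 4.5, -1.5)

(0, 4.5, -1.5)


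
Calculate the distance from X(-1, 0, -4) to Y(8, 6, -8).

d = √[(x₂-x₁)² + (y₂-y₁)² + (z₂-z₁)²]
  = √[9² + 6² + (-4)²]
  = √[81 + 36 + 16]
  = √133
  ≈ 11.53

11.53


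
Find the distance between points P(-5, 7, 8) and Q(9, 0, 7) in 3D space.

d = √[(x₂-x₁)² + (y₂-y₁)² + (z₂-z₁)²]
  = √[14² + (-7)² + (-1)²]
  = √[196 + 49 + 1]
  = √246
  ≈ 15.68

15.68


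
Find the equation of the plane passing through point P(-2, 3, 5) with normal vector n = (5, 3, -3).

The plane through P with normal n = (a, b, c) satisfies n·(r - P) = 0,
i.e. ax + by + cz = a·x₀ + b·y₀ + c·z₀.
d = 5·(-2) + 3·3 + (-3)·5
  = -10 + 9 - 15
  = -16
Equation: 5x + 3y - 3z = -16

5x + 3y - 3z = -16


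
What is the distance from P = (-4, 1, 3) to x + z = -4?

distance = |a·x₀ + b·y₀ + c·z₀ - d| / √(a² + b² + c²)
  = |1·(-4) + 0·1 + 1·3 - (-4)| / √(1² + 0² + 1²)
  = |-4 + 0 + 3 + 4| / √(1 + 0 + 1)
  = |3| / √2
  = 3 / 1.414
  ≈ 2.121

2.121


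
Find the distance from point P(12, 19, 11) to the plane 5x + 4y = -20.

distance = |a·x₀ + b·y₀ + c·z₀ - d| / √(a² + b² + c²)
  = |5·12 + 4·19 + 0·11 - (-20)| / √(5² + 4² + 0²)
  = |60 + 76 + 0 + 20| / √(25 + 16 + 0)
  = |156| / √41
  = 156 / 6.403
  ≈ 24.36

24.36


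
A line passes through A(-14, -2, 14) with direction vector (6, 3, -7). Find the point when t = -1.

P(t) = A + t·d
  = (-14 + 6·(-1), -2 + 3·(-1), 14 + (-7)·(-1))
  = (-14 - 6, -2 - 3, 14 + 7)
  = (-20, -5, 21)

(-20, -5, 21)


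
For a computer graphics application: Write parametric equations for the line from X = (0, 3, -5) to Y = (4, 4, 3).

Direction vector d = Y - X = (4 + 0, 4 - 3, 3 + 5) = (4, 1, 8)
Parametric form r = X + t·d:
x = 0 + 4t, y = 3 + t, z = -5 + 8t

x = 0 + 4t, y = 3 + t, z = -5 + 8t


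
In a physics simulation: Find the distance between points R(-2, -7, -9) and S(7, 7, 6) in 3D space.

d = √[(x₂-x₁)² + (y₂-y₁)² + (z₂-z₁)²]
  = √[9² + 14² + 15²]
  = √[81 + 196 + 225]
  = √502
  ≈ 22.41

22.41


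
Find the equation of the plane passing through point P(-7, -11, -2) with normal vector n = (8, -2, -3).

The plane through P with normal n = (a, b, c) satisfies n·(r - P) = 0,
i.e. ax + by + cz = a·x₀ + b·y₀ + c·z₀.
d = 8·(-7) + (-2)·(-11) + (-3)·(-2)
  = -56 + 22 + 6
  = -28
Equation: 8x - 2y - 3z = -28

8x - 2y - 3z = -28


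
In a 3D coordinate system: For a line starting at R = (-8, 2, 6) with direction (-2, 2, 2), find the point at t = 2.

P(t) = R + t·d
  = (-8 + (-2)·2, 2 + 2·2, 6 + 2·2)
  = (-8 - 4, 2 + 4, 6 + 4)
  = (-12, 6, 10)

(-12, 6, 10)


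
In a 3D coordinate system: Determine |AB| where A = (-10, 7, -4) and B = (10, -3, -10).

d = √[(x₂-x₁)² + (y₂-y₁)² + (z₂-z₁)²]
  = √[20² + (-10)² + (-6)²]
  = √[400 + 100 + 36]
  = √536
  ≈ 23.15

23.15


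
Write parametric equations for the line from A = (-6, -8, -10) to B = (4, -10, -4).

Direction vector d = B - A = (4 + 6, -10 + 8, -4 + 10) = (10, -2, 6)
Parametric form r = A + t·d:
x = -6 + 10t, y = -8 - 2t, z = -10 + 6t

x = -6 + 10t, y = -8 - 2t, z = -10 + 6t


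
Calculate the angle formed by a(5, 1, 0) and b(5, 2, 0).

a·b = 5·5 + 1·2 + 0·0 = 25 + 2 + 0 = 27
|a| = √(5² + 1² + 0²) = √26 ≈ 5.099
|b| = √(5² + 2² + 0²) = √29 ≈ 5.385
cos θ = (a·b)/(|a||b|) = 27/(5.099·5.385) ≈ 0.9833
θ = arccos(0.9833) ≈ 10.49°

10.49°


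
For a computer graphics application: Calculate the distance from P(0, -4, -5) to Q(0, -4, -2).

d = √[(x₂-x₁)² + (y₂-y₁)² + (z₂-z₁)²]
  = √[0² + 0² + 3²]
  = √[0 + 0 + 9]
  = √9
  ≈ 3

3


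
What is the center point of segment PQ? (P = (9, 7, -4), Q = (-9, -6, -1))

M = ((x₁+x₂)/2, (y₁+y₂)/2, (z₁+z₂)/2)
  = ((9 - 9)/2, (7 - 6)/2, (-4 - 1)/2)
  = (0/2, 1/2, -5/2)
  = (0, 0.5, -2.5)

(0, 0.5, -2.5)


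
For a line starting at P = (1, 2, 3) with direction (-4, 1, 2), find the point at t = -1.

P(t) = P + t·d
  = (1 + (-4)·(-1), 2 + 1·(-1), 3 + 2·(-1))
  = (1 + 4, 2 - 1, 3 - 2)
  = (5, 1, 1)

(5, 1, 1)


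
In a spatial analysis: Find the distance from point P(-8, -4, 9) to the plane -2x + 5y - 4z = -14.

distance = |a·x₀ + b·y₀ + c·z₀ - d| / √(a² + b² + c²)
  = |(-2)·(-8) + 5·(-4) + (-4)·9 - (-14)| / √((-2)² + 5² + (-4)²)
  = |16 - 20 - 36 + 14| / √(4 + 25 + 16)
  = |-26| / √45
  = 26 / 6.708
  ≈ 3.876

3.876


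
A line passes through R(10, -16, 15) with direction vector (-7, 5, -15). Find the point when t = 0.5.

P(t) = R + t·d
  = (10 + (-7)·0.5, -16 + 5·0.5, 15 + (-15)·0.5)
  = (10 - 3.5, -16 + 2.5, 15 - 7.5)
  = (6.5, -13.5, 7.5)

(6.5, -13.5, 7.5)


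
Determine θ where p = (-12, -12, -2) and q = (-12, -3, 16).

p·q = (-12)·(-12) + (-12)·(-3) + (-2)·16 = 144 + 36 - 32 = 148
|p| = √((-12)² + (-12)² + (-2)²) = √292 ≈ 17.09
|q| = √((-12)² + (-3)² + 16²) = √409 ≈ 20.22
cos θ = (p·q)/(|p||q|) = 148/(17.09·20.22) ≈ 0.4283
θ = arccos(0.4283) ≈ 64.64°

64.64°


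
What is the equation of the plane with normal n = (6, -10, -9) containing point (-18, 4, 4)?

The plane through P with normal n = (a, b, c) satisfies n·(r - P) = 0,
i.e. ax + by + cz = a·x₀ + b·y₀ + c·z₀.
d = 6·(-18) + (-10)·4 + (-9)·4
  = -108 - 40 - 36
  = -184
Equation: 6x - 10y - 9z = -184

6x - 10y - 9z = -184


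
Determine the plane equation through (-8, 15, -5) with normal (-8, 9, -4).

The plane through P with normal n = (a, b, c) satisfies n·(r - P) = 0,
i.e. ax + by + cz = a·x₀ + b·y₀ + c·z₀.
d = (-8)·(-8) + 9·15 + (-4)·(-5)
  = 64 + 135 + 20
  = 219
Equation: -8x + 9y - 4z = 219

-8x + 9y - 4z = 219


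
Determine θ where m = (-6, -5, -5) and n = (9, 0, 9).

m·n = (-6)·9 + (-5)·0 + (-5)·9 = -54 + 0 - 45 = -99
|m| = √((-6)² + (-5)² + (-5)²) = √86 ≈ 9.274
|n| = √(9² + 0² + 9²) = √162 ≈ 12.73
cos θ = (m·n)/(|m||n|) = -99/(9.274·12.73) ≈ -0.8387
θ = arccos(-0.8387) ≈ 147°

147°


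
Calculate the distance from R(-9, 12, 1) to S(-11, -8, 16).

d = √[(x₂-x₁)² + (y₂-y₁)² + (z₂-z₁)²]
  = √[(-2)² + (-20)² + 15²]
  = √[4 + 400 + 225]
  = √629
  ≈ 25.08

25.08


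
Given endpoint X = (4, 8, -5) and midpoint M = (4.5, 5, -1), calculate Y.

Y = 2M - X
  = (2·4.5 - 4, 2·5 - 8, 2·(-1) - (-5))
  = (9 - 4, 10 - 8, -2 + 5)
  = (5, 2, 3)

(5, 2, 3)


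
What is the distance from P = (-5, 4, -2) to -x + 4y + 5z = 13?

distance = |a·x₀ + b·y₀ + c·z₀ - d| / √(a² + b² + c²)
  = |(-1)·(-5) + 4·4 + 5·(-2) - 13| / √((-1)² + 4² + 5²)
  = |5 + 16 - 10 - 13| / √(1 + 16 + 25)
  = |-2| / √42
  = 2 / 6.481
  ≈ 0.3086

0.3086


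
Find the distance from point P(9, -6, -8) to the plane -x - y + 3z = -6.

distance = |a·x₀ + b·y₀ + c·z₀ - d| / √(a² + b² + c²)
  = |(-1)·9 + (-1)·(-6) + 3·(-8) - (-6)| / √((-1)² + (-1)² + 3²)
  = |-9 + 6 - 24 + 6| / √(1 + 1 + 9)
  = |-21| / √11
  = 21 / 3.317
  ≈ 6.332

6.332


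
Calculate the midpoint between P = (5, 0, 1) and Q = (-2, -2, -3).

M = ((x₁+x₂)/2, (y₁+y₂)/2, (z₁+z₂)/2)
  = ((5 - 2)/2, (0 - 2)/2, (1 - 3)/2)
  = (3/2, -2/2, -2/2)
  = (1.5, -1, -1)

(1.5, -1, -1)


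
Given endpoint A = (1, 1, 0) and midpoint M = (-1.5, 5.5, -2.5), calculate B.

B = 2M - A
  = (2·(-1.5) - 1, 2·5.5 - 1, 2·(-2.5) - 0)
  = (-3 - 1, 11 - 1, -5 + 0)
  = (-4, 10, -5)

(-4, 10, -5)


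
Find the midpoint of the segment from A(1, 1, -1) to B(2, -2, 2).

M = ((x₁+x₂)/2, (y₁+y₂)/2, (z₁+z₂)/2)
  = ((1 + 2)/2, (1 - 2)/2, (-1 + 2)/2)
  = (3/2, -1/2, 1/2)
  = (1.5, -0.5, 0.5)

(1.5, -0.5, 0.5)


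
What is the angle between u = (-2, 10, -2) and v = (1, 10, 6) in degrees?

u·v = (-2)·1 + 10·10 + (-2)·6 = -2 + 100 - 12 = 86
|u| = √((-2)² + 10² + (-2)²) = √108 ≈ 10.39
|v| = √(1² + 10² + 6²) = √137 ≈ 11.7
cos θ = (u·v)/(|u||v|) = 86/(10.39·11.7) ≈ 0.707
θ = arccos(0.707) ≈ 45.01°

45.01°


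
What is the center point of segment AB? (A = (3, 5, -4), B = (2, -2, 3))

M = ((x₁+x₂)/2, (y₁+y₂)/2, (z₁+z₂)/2)
  = ((3 + 2)/2, (5 - 2)/2, (-4 + 3)/2)
  = (5/2, 3/2, -1/2)
  = (2.5, 1.5, -0.5)

(2.5, 1.5, -0.5)


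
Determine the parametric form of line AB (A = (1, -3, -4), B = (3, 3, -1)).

Direction vector d = B - A = (3 - 1, 3 + 3, -1 + 4) = (2, 6, 3)
Parametric form r = A + t·d:
x = 1 + 2t, y = -3 + 6t, z = -4 + 3t

x = 1 + 2t, y = -3 + 6t, z = -4 + 3t


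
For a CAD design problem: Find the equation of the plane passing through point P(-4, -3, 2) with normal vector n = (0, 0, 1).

The plane through P with normal n = (a, b, c) satisfies n·(r - P) = 0,
i.e. ax + by + cz = a·x₀ + b·y₀ + c·z₀.
d = 0·(-4) + 0·(-3) + 1·2
  = 0 + 0 + 2
  = 2
Equation: z = 2

z = 2


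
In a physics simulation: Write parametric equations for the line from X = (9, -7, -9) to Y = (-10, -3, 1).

Direction vector d = Y - X = (-10 - 9, -3 + 7, 1 + 9) = (-19, 4, 10)
Parametric form r = X + t·d:
x = 9 - 19t, y = -7 + 4t, z = -9 + 10t

x = 9 - 19t, y = -7 + 4t, z = -9 + 10t


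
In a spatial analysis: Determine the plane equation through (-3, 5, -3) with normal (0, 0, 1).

The plane through P with normal n = (a, b, c) satisfies n·(r - P) = 0,
i.e. ax + by + cz = a·x₀ + b·y₀ + c·z₀.
d = 0·(-3) + 0·5 + 1·(-3)
  = 0 + 0 - 3
  = -3
Equation: z = -3

z = -3


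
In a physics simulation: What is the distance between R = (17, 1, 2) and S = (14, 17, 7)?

d = √[(x₂-x₁)² + (y₂-y₁)² + (z₂-z₁)²]
  = √[(-3)² + 16² + 5²]
  = √[9 + 256 + 25]
  = √290
  ≈ 17.03

17.03


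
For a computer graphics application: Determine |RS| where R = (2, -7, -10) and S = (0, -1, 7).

d = √[(x₂-x₁)² + (y₂-y₁)² + (z₂-z₁)²]
  = √[(-2)² + 6² + 17²]
  = √[4 + 36 + 289]
  = √329
  ≈ 18.14

18.14


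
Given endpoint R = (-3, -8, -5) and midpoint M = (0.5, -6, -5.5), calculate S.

S = 2M - R
  = (2·0.5 - (-3), 2·(-6) - (-8), 2·(-5.5) - (-5))
  = (1 + 3, -12 + 8, -11 + 5)
  = (4, -4, -6)

(4, -4, -6)


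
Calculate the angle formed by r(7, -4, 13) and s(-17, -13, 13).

r·s = 7·(-17) + (-4)·(-13) + 13·13 = -119 + 52 + 169 = 102
|r| = √(7² + (-4)² + 13²) = √234 ≈ 15.3
|s| = √((-17)² + (-13)² + 13²) = √627 ≈ 25.04
cos θ = (r·s)/(|r||s|) = 102/(15.3·25.04) ≈ 0.2663
θ = arccos(0.2663) ≈ 74.56°

74.56°


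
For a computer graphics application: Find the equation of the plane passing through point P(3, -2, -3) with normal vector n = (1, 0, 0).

The plane through P with normal n = (a, b, c) satisfies n·(r - P) = 0,
i.e. ax + by + cz = a·x₀ + b·y₀ + c·z₀.
d = 1·3 + 0·(-2) + 0·(-3)
  = 3 + 0 + 0
  = 3
Equation: x = 3

x = 3


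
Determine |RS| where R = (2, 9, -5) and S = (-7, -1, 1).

d = √[(x₂-x₁)² + (y₂-y₁)² + (z₂-z₁)²]
  = √[(-9)² + (-10)² + 6²]
  = √[81 + 100 + 36]
  = √217
  ≈ 14.73

14.73


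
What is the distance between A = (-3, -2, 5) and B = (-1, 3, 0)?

d = √[(x₂-x₁)² + (y₂-y₁)² + (z₂-z₁)²]
  = √[2² + 5² + (-5)²]
  = √[4 + 25 + 25]
  = √54
  ≈ 7.348

7.348


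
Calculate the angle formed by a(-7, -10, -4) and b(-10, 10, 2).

a·b = (-7)·(-10) + (-10)·10 + (-4)·2 = 70 - 100 - 8 = -38
|a| = √((-7)² + (-10)² + (-4)²) = √165 ≈ 12.85
|b| = √((-10)² + 10² + 2²) = √204 ≈ 14.28
cos θ = (a·b)/(|a||b|) = -38/(12.85·14.28) ≈ -0.2071
θ = arccos(-0.2071) ≈ 102°

102°


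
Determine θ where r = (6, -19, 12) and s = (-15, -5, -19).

r·s = 6·(-15) + (-19)·(-5) + 12·(-19) = -90 + 95 - 228 = -223
|r| = √(6² + (-19)² + 12²) = √541 ≈ 23.26
|s| = √((-15)² + (-5)² + (-19)²) = √611 ≈ 24.72
cos θ = (r·s)/(|r||s|) = -223/(23.26·24.72) ≈ -0.3879
θ = arccos(-0.3879) ≈ 112.8°

112.8°


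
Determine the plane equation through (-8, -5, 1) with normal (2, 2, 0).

The plane through P with normal n = (a, b, c) satisfies n·(r - P) = 0,
i.e. ax + by + cz = a·x₀ + b·y₀ + c·z₀.
d = 2·(-8) + 2·(-5) + 0·1
  = -16 - 10 + 0
  = -26
Equation: 2x + 2y = -26

2x + 2y = -26


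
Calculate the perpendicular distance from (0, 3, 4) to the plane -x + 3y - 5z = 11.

distance = |a·x₀ + b·y₀ + c·z₀ - d| / √(a² + b² + c²)
  = |(-1)·0 + 3·3 + (-5)·4 - 11| / √((-1)² + 3² + (-5)²)
  = |0 + 9 - 20 - 11| / √(1 + 9 + 25)
  = |-22| / √35
  = 22 / 5.916
  ≈ 3.719

3.719


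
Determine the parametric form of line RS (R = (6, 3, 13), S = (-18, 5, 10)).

Direction vector d = S - R = (-18 - 6, 5 - 3, 10 - 13) = (-24, 2, -3)
Parametric form r = R + t·d:
x = 6 - 24t, y = 3 + 2t, z = 13 - 3t

x = 6 - 24t, y = 3 + 2t, z = 13 - 3t


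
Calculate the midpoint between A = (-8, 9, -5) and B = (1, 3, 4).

M = ((x₁+x₂)/2, (y₁+y₂)/2, (z₁+z₂)/2)
  = ((-8 + 1)/2, (9 + 3)/2, (-5 + 4)/2)
  = (-7/2, 12/2, -1/2)
  = (-3.5, 6, -0.5)

(-3.5, 6, -0.5)


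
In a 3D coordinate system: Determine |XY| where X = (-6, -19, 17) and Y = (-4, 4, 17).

d = √[(x₂-x₁)² + (y₂-y₁)² + (z₂-z₁)²]
  = √[2² + 23² + 0²]
  = √[4 + 529 + 0]
  = √533
  ≈ 23.09

23.09


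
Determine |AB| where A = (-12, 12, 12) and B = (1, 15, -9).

d = √[(x₂-x₁)² + (y₂-y₁)² + (z₂-z₁)²]
  = √[13² + 3² + (-21)²]
  = √[169 + 9 + 441]
  = √619
  ≈ 24.88

24.88


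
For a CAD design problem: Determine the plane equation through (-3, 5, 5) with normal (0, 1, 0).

The plane through P with normal n = (a, b, c) satisfies n·(r - P) = 0,
i.e. ax + by + cz = a·x₀ + b·y₀ + c·z₀.
d = 0·(-3) + 1·5 + 0·5
  = 0 + 5 + 0
  = 5
Equation: y = 5

y = 5


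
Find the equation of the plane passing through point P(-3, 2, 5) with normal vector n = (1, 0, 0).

The plane through P with normal n = (a, b, c) satisfies n·(r - P) = 0,
i.e. ax + by + cz = a·x₀ + b·y₀ + c·z₀.
d = 1·(-3) + 0·2 + 0·5
  = -3 + 0 + 0
  = -3
Equation: x = -3

x = -3


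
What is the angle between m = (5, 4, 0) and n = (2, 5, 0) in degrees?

m·n = 5·2 + 4·5 + 0·0 = 10 + 20 + 0 = 30
|m| = √(5² + 4² + 0²) = √41 ≈ 6.403
|n| = √(2² + 5² + 0²) = √29 ≈ 5.385
cos θ = (m·n)/(|m||n|) = 30/(6.403·5.385) ≈ 0.87
θ = arccos(0.87) ≈ 29.54°

29.54°


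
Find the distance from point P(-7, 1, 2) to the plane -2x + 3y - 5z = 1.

distance = |a·x₀ + b·y₀ + c·z₀ - d| / √(a² + b² + c²)
  = |(-2)·(-7) + 3·1 + (-5)·2 - 1| / √((-2)² + 3² + (-5)²)
  = |14 + 3 - 10 - 1| / √(4 + 9 + 25)
  = |6| / √38
  = 6 / 6.164
  ≈ 0.9733

0.9733


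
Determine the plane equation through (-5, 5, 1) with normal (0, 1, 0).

The plane through P with normal n = (a, b, c) satisfies n·(r - P) = 0,
i.e. ax + by + cz = a·x₀ + b·y₀ + c·z₀.
d = 0·(-5) + 1·5 + 0·1
  = 0 + 5 + 0
  = 5
Equation: y = 5

y = 5


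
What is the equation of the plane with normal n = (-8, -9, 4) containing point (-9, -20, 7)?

The plane through P with normal n = (a, b, c) satisfies n·(r - P) = 0,
i.e. ax + by + cz = a·x₀ + b·y₀ + c·z₀.
d = (-8)·(-9) + (-9)·(-20) + 4·7
  = 72 + 180 + 28
  = 280
Equation: -8x - 9y + 4z = 280

-8x - 9y + 4z = 280


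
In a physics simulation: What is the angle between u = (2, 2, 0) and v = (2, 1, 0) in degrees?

u·v = 2·2 + 2·1 + 0·0 = 4 + 2 + 0 = 6
|u| = √(2² + 2² + 0²) = √8 ≈ 2.828
|v| = √(2² + 1² + 0²) = √5 ≈ 2.236
cos θ = (u·v)/(|u||v|) = 6/(2.828·2.236) ≈ 0.9487
θ = arccos(0.9487) ≈ 18.43°

18.43°


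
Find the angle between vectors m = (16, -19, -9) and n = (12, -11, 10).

m·n = 16·12 + (-19)·(-11) + (-9)·10 = 192 + 209 - 90 = 311
|m| = √(16² + (-19)² + (-9)²) = √698 ≈ 26.42
|n| = √(12² + (-11)² + 10²) = √365 ≈ 19.1
cos θ = (m·n)/(|m||n|) = 311/(26.42·19.1) ≈ 0.6161
θ = arccos(0.6161) ≈ 51.96°

51.96°


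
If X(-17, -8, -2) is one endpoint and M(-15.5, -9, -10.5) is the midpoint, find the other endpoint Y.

Y = 2M - X
  = (2·(-15.5) - (-17), 2·(-9) - (-8), 2·(-10.5) - (-2))
  = (-31 + 17, -18 + 8, -21 + 2)
  = (-14, -10, -19)

(-14, -10, -19)


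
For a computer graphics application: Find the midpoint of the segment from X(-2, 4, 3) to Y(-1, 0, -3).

M = ((x₁+x₂)/2, (y₁+y₂)/2, (z₁+z₂)/2)
  = ((-2 - 1)/2, (4 + 0)/2, (3 - 3)/2)
  = (-3/2, 4/2, 0/2)
  = (-1.5, 2, 0)

(-1.5, 2, 0)


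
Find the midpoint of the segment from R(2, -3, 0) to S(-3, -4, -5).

M = ((x₁+x₂)/2, (y₁+y₂)/2, (z₁+z₂)/2)
  = ((2 - 3)/2, (-3 - 4)/2, (0 - 5)/2)
  = (-1/2, -7/2, -5/2)
  = (-0.5, -3.5, -2.5)

(-0.5, -3.5, -2.5)


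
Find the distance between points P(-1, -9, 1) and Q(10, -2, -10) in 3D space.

d = √[(x₂-x₁)² + (y₂-y₁)² + (z₂-z₁)²]
  = √[11² + 7² + (-11)²]
  = √[121 + 49 + 121]
  = √291
  ≈ 17.06

17.06


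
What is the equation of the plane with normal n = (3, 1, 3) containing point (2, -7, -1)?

The plane through P with normal n = (a, b, c) satisfies n·(r - P) = 0,
i.e. ax + by + cz = a·x₀ + b·y₀ + c·z₀.
d = 3·2 + 1·(-7) + 3·(-1)
  = 6 - 7 - 3
  = -4
Equation: 3x + y + 3z = -4

3x + y + 3z = -4


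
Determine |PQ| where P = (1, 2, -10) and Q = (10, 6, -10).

d = √[(x₂-x₁)² + (y₂-y₁)² + (z₂-z₁)²]
  = √[9² + 4² + 0²]
  = √[81 + 16 + 0]
  = √97
  ≈ 9.849

9.849


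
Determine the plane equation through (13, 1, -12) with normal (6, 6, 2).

The plane through P with normal n = (a, b, c) satisfies n·(r - P) = 0,
i.e. ax + by + cz = a·x₀ + b·y₀ + c·z₀.
d = 6·13 + 6·1 + 2·(-12)
  = 78 + 6 - 24
  = 60
Equation: 6x + 6y + 2z = 60

6x + 6y + 2z = 60


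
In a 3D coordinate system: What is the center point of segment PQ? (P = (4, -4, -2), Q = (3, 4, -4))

M = ((x₁+x₂)/2, (y₁+y₂)/2, (z₁+z₂)/2)
  = ((4 + 3)/2, (-4 + 4)/2, (-2 - 4)/2)
  = (7/2, 0/2, -6/2)
  = (3.5, 0, -3)

(3.5, 0, -3)


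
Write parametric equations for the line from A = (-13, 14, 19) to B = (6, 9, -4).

Direction vector d = B - A = (6 + 13, 9 - 14, -4 - 19) = (19, -5, -23)
Parametric form r = A + t·d:
x = -13 + 19t, y = 14 - 5t, z = 19 - 23t

x = -13 + 19t, y = 14 - 5t, z = 19 - 23t


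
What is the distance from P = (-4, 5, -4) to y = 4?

distance = |a·x₀ + b·y₀ + c·z₀ - d| / √(a² + b² + c²)
  = |0·(-4) + 1·5 + 0·(-4) - 4| / √(0² + 1² + 0²)
  = |0 + 5 + 0 - 4| / √(0 + 1 + 0)
  = |1| / √1
  = 1 / 1
  ≈ 1

1


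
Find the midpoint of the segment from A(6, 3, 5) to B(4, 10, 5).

M = ((x₁+x₂)/2, (y₁+y₂)/2, (z₁+z₂)/2)
  = ((6 + 4)/2, (3 + 10)/2, (5 + 5)/2)
  = (10/2, 13/2, 10/2)
  = (5, 6.5, 5)

(5, 6.5, 5)


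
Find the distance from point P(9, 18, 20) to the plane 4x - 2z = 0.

distance = |a·x₀ + b·y₀ + c·z₀ - d| / √(a² + b² + c²)
  = |4·9 + 0·18 + (-2)·20 - 0| / √(4² + 0² + (-2)²)
  = |36 + 0 - 40 + 0| / √(16 + 0 + 4)
  = |-4| / √20
  = 4 / 4.472
  ≈ 0.8944

0.8944


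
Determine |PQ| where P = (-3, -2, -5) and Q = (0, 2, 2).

d = √[(x₂-x₁)² + (y₂-y₁)² + (z₂-z₁)²]
  = √[3² + 4² + 7²]
  = √[9 + 16 + 49]
  = √74
  ≈ 8.602

8.602


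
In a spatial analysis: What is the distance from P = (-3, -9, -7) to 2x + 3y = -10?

distance = |a·x₀ + b·y₀ + c·z₀ - d| / √(a² + b² + c²)
  = |2·(-3) + 3·(-9) + 0·(-7) - (-10)| / √(2² + 3² + 0²)
  = |-6 - 27 + 0 + 10| / √(4 + 9 + 0)
  = |-23| / √13
  = 23 / 3.606
  ≈ 6.379

6.379


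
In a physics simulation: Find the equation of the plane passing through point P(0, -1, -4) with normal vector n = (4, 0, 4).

The plane through P with normal n = (a, b, c) satisfies n·(r - P) = 0,
i.e. ax + by + cz = a·x₀ + b·y₀ + c·z₀.
d = 4·0 + 0·(-1) + 4·(-4)
  = 0 + 0 - 16
  = -16
Equation: 4x + 4z = -16

4x + 4z = -16


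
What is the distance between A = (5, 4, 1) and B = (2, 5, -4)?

d = √[(x₂-x₁)² + (y₂-y₁)² + (z₂-z₁)²]
  = √[(-3)² + 1² + (-5)²]
  = √[9 + 1 + 25]
  = √35
  ≈ 5.916

5.916


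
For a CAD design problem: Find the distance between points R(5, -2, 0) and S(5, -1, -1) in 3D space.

d = √[(x₂-x₁)² + (y₂-y₁)² + (z₂-z₁)²]
  = √[0² + 1² + (-1)²]
  = √[0 + 1 + 1]
  = √2
  ≈ 1.414

1.414


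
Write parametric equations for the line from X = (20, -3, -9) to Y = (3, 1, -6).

Direction vector d = Y - X = (3 - 20, 1 + 3, -6 + 9) = (-17, 4, 3)
Parametric form r = X + t·d:
x = 20 - 17t, y = -3 + 4t, z = -9 + 3t

x = 20 - 17t, y = -3 + 4t, z = -9 + 3t


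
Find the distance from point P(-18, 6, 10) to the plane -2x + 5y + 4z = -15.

distance = |a·x₀ + b·y₀ + c·z₀ - d| / √(a² + b² + c²)
  = |(-2)·(-18) + 5·6 + 4·10 - (-15)| / √((-2)² + 5² + 4²)
  = |36 + 30 + 40 + 15| / √(4 + 25 + 16)
  = |121| / √45
  = 121 / 6.708
  ≈ 18.04

18.04


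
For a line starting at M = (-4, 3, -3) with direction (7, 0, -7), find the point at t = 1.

P(t) = M + t·d
  = (-4 + 7·1, 3 + 0·1, -3 + (-7)·1)
  = (-4 + 7, 3 + 0, -3 - 7)
  = (3, 3, -10)

(3, 3, -10)


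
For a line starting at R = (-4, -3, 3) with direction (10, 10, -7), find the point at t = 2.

P(t) = R + t·d
  = (-4 + 10·2, -3 + 10·2, 3 + (-7)·2)
  = (-4 + 20, -3 + 20, 3 - 14)
  = (16, 17, -11)

(16, 17, -11)
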